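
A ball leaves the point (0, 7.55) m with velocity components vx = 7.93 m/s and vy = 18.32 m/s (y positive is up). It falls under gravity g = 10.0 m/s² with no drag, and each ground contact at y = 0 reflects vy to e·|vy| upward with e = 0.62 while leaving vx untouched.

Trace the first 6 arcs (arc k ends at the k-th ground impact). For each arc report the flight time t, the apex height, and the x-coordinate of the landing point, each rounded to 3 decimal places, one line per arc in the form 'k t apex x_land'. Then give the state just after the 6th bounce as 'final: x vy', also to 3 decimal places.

Arc 1: start y=7.550, vy=18.320 → t=4.038, apex=24.331, x_land=32.021, impact vy=-22.060
  bounce: vy ← 0.62·22.060 = 13.677
Arc 2: start y=0.000, vy=13.677 → t=2.735, apex=9.353, x_land=53.713, impact vy=-13.677
  bounce: vy ← 0.62·13.677 = 8.480
Arc 3: start y=0.000, vy=8.480 → t=1.696, apex=3.595, x_land=67.161, impact vy=-8.480
  bounce: vy ← 0.62·8.480 = 5.257
Arc 4: start y=0.000, vy=5.257 → t=1.051, apex=1.382, x_land=75.500, impact vy=-5.257
  bounce: vy ← 0.62·5.257 = 3.260
Arc 5: start y=0.000, vy=3.260 → t=0.652, apex=0.531, x_land=80.669, impact vy=-3.260
  bounce: vy ← 0.62·3.260 = 2.021
Arc 6: start y=0.000, vy=2.021 → t=0.404, apex=0.204, x_land=83.874, impact vy=-2.021
  bounce: vy ← 0.62·2.021 = 1.253

1 4.038 24.331 32.021
2 2.735 9.353 53.713
3 1.696 3.595 67.161
4 1.051 1.382 75.500
5 0.652 0.531 80.669
6 0.404 0.204 83.874
final: 83.874 1.253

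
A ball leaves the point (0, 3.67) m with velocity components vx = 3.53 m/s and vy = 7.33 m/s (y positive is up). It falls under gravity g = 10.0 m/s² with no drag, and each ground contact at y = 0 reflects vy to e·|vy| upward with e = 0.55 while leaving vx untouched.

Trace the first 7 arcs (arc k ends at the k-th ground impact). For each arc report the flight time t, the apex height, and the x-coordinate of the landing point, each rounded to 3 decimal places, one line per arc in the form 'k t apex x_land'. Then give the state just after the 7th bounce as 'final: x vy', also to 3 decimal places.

Arc 1: start y=3.670, vy=7.330 → t=1.861, apex=6.356, x_land=6.568, impact vy=-11.275
  bounce: vy ← 0.55·11.275 = 6.201
Arc 2: start y=0.000, vy=6.201 → t=1.240, apex=1.923, x_land=10.946, impact vy=-6.201
  bounce: vy ← 0.55·6.201 = 3.411
Arc 3: start y=0.000, vy=3.411 → t=0.682, apex=0.582, x_land=13.354, impact vy=-3.411
  bounce: vy ← 0.55·3.411 = 1.876
Arc 4: start y=0.000, vy=1.876 → t=0.375, apex=0.176, x_land=14.678, impact vy=-1.876
  bounce: vy ← 0.55·1.876 = 1.032
Arc 5: start y=0.000, vy=1.032 → t=0.206, apex=0.053, x_land=15.407, impact vy=-1.032
  bounce: vy ← 0.55·1.032 = 0.567
Arc 6: start y=0.000, vy=0.567 → t=0.113, apex=0.016, x_land=15.807, impact vy=-0.567
  bounce: vy ← 0.55·0.567 = 0.312
Arc 7: start y=0.000, vy=0.312 → t=0.062, apex=0.005, x_land=16.028, impact vy=-0.312
  bounce: vy ← 0.55·0.312 = 0.172

1 1.861 6.356 6.568
2 1.240 1.923 10.946
3 0.682 0.582 13.354
4 0.375 0.176 14.678
5 0.206 0.053 15.407
6 0.113 0.016 15.807
7 0.062 0.005 16.028
final: 16.028 0.172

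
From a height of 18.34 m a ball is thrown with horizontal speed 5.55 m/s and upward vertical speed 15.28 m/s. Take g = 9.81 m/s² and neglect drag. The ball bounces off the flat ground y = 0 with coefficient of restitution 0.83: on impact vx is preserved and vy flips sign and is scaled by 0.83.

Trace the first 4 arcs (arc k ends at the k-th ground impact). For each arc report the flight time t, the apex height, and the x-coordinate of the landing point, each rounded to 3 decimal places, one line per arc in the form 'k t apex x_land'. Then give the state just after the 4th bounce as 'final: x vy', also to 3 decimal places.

Arc 1: start y=18.340, vy=15.280 → t=4.041, apex=30.240, x_land=22.425, impact vy=-24.358
  bounce: vy ← 0.83·24.358 = 20.217
Arc 2: start y=0.000, vy=20.217 → t=4.122, apex=20.832, x_land=45.301, impact vy=-20.217
  bounce: vy ← 0.83·20.217 = 16.780
Arc 3: start y=0.000, vy=16.780 → t=3.421, apex=14.351, x_land=64.287, impact vy=-16.780
  bounce: vy ← 0.83·16.780 = 13.928
Arc 4: start y=0.000, vy=13.928 → t=2.839, apex=9.887, x_land=80.046, impact vy=-13.928
  bounce: vy ← 0.83·13.928 = 11.560

1 4.041 30.240 22.425
2 4.122 20.832 45.301
3 3.421 14.351 64.287
4 2.839 9.887 80.046
final: 80.046 11.560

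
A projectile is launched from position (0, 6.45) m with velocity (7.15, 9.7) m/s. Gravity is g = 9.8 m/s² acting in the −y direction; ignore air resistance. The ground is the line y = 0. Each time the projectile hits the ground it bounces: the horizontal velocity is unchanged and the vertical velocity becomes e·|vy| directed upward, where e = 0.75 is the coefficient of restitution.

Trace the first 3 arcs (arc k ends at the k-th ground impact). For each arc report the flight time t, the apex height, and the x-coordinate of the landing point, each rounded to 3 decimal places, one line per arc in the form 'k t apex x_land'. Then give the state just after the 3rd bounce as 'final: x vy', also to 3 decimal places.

1 2.505 11.251 17.911
2 2.273 6.328 34.162
3 1.705 3.560 46.351
final: 46.351 6.265

Arc 1: start y=6.450, vy=9.700 → t=2.505, apex=11.251, x_land=17.911, impact vy=-14.850
  bounce: vy ← 0.75·14.850 = 11.137
Arc 2: start y=0.000, vy=11.137 → t=2.273, apex=6.328, x_land=34.162, impact vy=-11.137
  bounce: vy ← 0.75·11.137 = 8.353
Arc 3: start y=0.000, vy=8.353 → t=1.705, apex=3.560, x_land=46.351, impact vy=-8.353
  bounce: vy ← 0.75·8.353 = 6.265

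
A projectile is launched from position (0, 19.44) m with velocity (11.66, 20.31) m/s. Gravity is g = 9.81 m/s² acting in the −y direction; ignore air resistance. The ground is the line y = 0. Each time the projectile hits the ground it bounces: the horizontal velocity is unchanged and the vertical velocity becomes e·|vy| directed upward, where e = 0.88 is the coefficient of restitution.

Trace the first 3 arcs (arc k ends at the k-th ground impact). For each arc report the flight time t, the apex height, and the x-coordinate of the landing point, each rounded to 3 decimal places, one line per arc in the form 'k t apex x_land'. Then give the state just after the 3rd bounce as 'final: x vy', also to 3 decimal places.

Arc 1: start y=19.440, vy=20.310 → t=4.943, apex=40.464, x_land=57.630, impact vy=-28.176
  bounce: vy ← 0.88·28.176 = 24.795
Arc 2: start y=0.000, vy=24.795 → t=5.055, apex=31.336, x_land=116.572, impact vy=-24.795
  bounce: vy ← 0.88·24.795 = 21.820
Arc 3: start y=0.000, vy=21.820 → t=4.448, apex=24.266, x_land=168.442, impact vy=-21.820
  bounce: vy ← 0.88·21.820 = 19.201

1 4.943 40.464 57.630
2 5.055 31.336 116.572
3 4.448 24.266 168.442
final: 168.442 19.201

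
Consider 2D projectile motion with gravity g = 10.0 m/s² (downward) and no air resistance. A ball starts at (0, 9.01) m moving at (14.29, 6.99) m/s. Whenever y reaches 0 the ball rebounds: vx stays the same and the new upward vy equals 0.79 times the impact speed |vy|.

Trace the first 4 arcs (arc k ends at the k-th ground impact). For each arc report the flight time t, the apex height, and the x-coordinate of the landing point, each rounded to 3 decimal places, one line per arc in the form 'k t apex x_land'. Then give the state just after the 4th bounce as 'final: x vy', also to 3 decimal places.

Arc 1: start y=9.010, vy=6.990 → t=2.212, apex=11.453, x_land=31.616, impact vy=-15.135
  bounce: vy ← 0.79·15.135 = 11.956
Arc 2: start y=0.000, vy=11.956 → t=2.391, apex=7.148, x_land=65.788, impact vy=-11.956
  bounce: vy ← 0.79·11.956 = 9.446
Arc 3: start y=0.000, vy=9.446 → t=1.889, apex=4.461, x_land=92.783, impact vy=-9.446
  bounce: vy ← 0.79·9.446 = 7.462
Arc 4: start y=0.000, vy=7.462 → t=1.492, apex=2.784, x_land=114.110, impact vy=-7.462
  bounce: vy ← 0.79·7.462 = 5.895

1 2.212 11.453 31.616
2 2.391 7.148 65.788
3 1.889 4.461 92.783
4 1.492 2.784 114.110
final: 114.110 5.895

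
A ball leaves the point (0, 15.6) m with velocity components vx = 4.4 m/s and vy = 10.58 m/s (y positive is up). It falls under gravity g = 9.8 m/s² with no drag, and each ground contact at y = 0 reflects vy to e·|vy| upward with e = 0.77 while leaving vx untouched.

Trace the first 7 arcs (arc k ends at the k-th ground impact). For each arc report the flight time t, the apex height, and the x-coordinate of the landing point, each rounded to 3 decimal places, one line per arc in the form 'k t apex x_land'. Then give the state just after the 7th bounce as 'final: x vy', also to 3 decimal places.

Arc 1: start y=15.600, vy=10.580 → t=3.165, apex=21.311, x_land=13.926, impact vy=-20.438
  bounce: vy ← 0.77·20.438 = 15.737
Arc 2: start y=0.000, vy=15.737 → t=3.212, apex=12.635, x_land=28.057, impact vy=-15.737
  bounce: vy ← 0.77·15.737 = 12.117
Arc 3: start y=0.000, vy=12.117 → t=2.473, apex=7.491, x_land=38.938, impact vy=-12.117
  bounce: vy ← 0.77·12.117 = 9.330
Arc 4: start y=0.000, vy=9.330 → t=1.904, apex=4.442, x_land=47.317, impact vy=-9.330
  bounce: vy ← 0.77·9.330 = 7.184
Arc 5: start y=0.000, vy=7.184 → t=1.466, apex=2.633, x_land=53.768, impact vy=-7.184
  bounce: vy ← 0.77·7.184 = 5.532
Arc 6: start y=0.000, vy=5.532 → t=1.129, apex=1.561, x_land=58.736, impact vy=-5.532
  bounce: vy ← 0.77·5.532 = 4.260
Arc 7: start y=0.000, vy=4.260 → t=0.869, apex=0.926, x_land=62.561, impact vy=-4.260
  bounce: vy ← 0.77·4.260 = 3.280

1 3.165 21.311 13.926
2 3.212 12.635 28.057
3 2.473 7.491 38.938
4 1.904 4.442 47.317
5 1.466 2.633 53.768
6 1.129 1.561 58.736
7 0.869 0.926 62.561
final: 62.561 3.280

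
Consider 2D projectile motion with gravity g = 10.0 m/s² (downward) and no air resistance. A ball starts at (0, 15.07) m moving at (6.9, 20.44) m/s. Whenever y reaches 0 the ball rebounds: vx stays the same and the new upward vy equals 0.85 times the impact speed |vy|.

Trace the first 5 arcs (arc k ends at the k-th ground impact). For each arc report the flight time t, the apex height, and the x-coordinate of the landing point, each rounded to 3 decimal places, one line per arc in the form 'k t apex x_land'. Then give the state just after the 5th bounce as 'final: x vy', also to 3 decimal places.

1 4.726 35.960 32.608
2 4.559 25.981 64.065
3 3.875 18.771 90.804
4 3.294 13.562 113.532
5 2.800 9.799 132.850
final: 132.850 11.899

Arc 1: start y=15.070, vy=20.440 → t=4.726, apex=35.960, x_land=32.608, impact vy=-26.818
  bounce: vy ← 0.85·26.818 = 22.795
Arc 2: start y=0.000, vy=22.795 → t=4.559, apex=25.981, x_land=64.065, impact vy=-22.795
  bounce: vy ← 0.85·22.795 = 19.376
Arc 3: start y=0.000, vy=19.376 → t=3.875, apex=18.771, x_land=90.804, impact vy=-19.376
  bounce: vy ← 0.85·19.376 = 16.469
Arc 4: start y=0.000, vy=16.469 → t=3.294, apex=13.562, x_land=113.532, impact vy=-16.469
  bounce: vy ← 0.85·16.469 = 13.999
Arc 5: start y=0.000, vy=13.999 → t=2.800, apex=9.799, x_land=132.850, impact vy=-13.999
  bounce: vy ← 0.85·13.999 = 11.899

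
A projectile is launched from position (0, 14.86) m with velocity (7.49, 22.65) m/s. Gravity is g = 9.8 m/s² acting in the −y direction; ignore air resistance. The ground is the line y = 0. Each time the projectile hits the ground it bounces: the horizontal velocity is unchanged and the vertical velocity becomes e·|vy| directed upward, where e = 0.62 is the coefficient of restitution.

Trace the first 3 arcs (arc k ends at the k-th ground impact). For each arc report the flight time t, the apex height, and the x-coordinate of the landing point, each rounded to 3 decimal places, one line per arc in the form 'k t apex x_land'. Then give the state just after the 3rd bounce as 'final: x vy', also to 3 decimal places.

1 5.205 41.035 38.986
2 3.588 15.774 65.863
3 2.225 6.063 82.527
final: 82.527 6.759

Arc 1: start y=14.860, vy=22.650 → t=5.205, apex=41.035, x_land=38.986, impact vy=-28.360
  bounce: vy ← 0.62·28.360 = 17.583
Arc 2: start y=0.000, vy=17.583 → t=3.588, apex=15.774, x_land=65.863, impact vy=-17.583
  bounce: vy ← 0.62·17.583 = 10.902
Arc 3: start y=0.000, vy=10.902 → t=2.225, apex=6.063, x_land=82.527, impact vy=-10.902
  bounce: vy ← 0.62·10.902 = 6.759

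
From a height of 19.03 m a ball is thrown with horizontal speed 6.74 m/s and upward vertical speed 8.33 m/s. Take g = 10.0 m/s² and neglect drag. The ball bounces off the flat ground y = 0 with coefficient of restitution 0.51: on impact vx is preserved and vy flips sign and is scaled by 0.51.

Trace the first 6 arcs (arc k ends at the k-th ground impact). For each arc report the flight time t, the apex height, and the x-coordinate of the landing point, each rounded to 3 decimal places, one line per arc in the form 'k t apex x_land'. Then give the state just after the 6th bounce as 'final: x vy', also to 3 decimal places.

Arc 1: start y=19.030, vy=8.330 → t=2.954, apex=22.499, x_land=19.912, impact vy=-21.213
  bounce: vy ← 0.51·21.213 = 10.819
Arc 2: start y=0.000, vy=10.819 → t=2.164, apex=5.852, x_land=34.495, impact vy=-10.819
  bounce: vy ← 0.51·10.819 = 5.517
Arc 3: start y=0.000, vy=5.517 → t=1.103, apex=1.522, x_land=41.933, impact vy=-5.517
  bounce: vy ← 0.51·5.517 = 2.814
Arc 4: start y=0.000, vy=2.814 → t=0.563, apex=0.396, x_land=45.726, impact vy=-2.814
  bounce: vy ← 0.51·2.814 = 1.435
Arc 5: start y=0.000, vy=1.435 → t=0.287, apex=0.103, x_land=47.661, impact vy=-1.435
  bounce: vy ← 0.51·1.435 = 0.732
Arc 6: start y=0.000, vy=0.732 → t=0.146, apex=0.027, x_land=48.647, impact vy=-0.732
  bounce: vy ← 0.51·0.732 = 0.373

1 2.954 22.499 19.912
2 2.164 5.852 34.495
3 1.103 1.522 41.933
4 0.563 0.396 45.726
5 0.287 0.103 47.661
6 0.146 0.027 48.647
final: 48.647 0.373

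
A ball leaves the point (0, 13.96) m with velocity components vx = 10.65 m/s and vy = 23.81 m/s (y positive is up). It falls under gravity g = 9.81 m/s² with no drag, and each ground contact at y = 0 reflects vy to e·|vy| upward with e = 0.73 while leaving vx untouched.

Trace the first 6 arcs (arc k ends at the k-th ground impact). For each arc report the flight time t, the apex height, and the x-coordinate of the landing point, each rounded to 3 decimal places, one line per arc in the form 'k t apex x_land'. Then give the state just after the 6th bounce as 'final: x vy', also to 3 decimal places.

Arc 1: start y=13.960, vy=23.810 → t=5.383, apex=42.855, x_land=57.328, impact vy=-28.997
  bounce: vy ← 0.73·28.997 = 21.168
Arc 2: start y=0.000, vy=21.168 → t=4.316, apex=22.837, x_land=103.289, impact vy=-21.168
  bounce: vy ← 0.73·21.168 = 15.452
Arc 3: start y=0.000, vy=15.452 → t=3.150, apex=12.170, x_land=136.840, impact vy=-15.452
  bounce: vy ← 0.73·15.452 = 11.280
Arc 4: start y=0.000, vy=11.280 → t=2.300, apex=6.485, x_land=161.332, impact vy=-11.280
  bounce: vy ← 0.73·11.280 = 8.235
Arc 5: start y=0.000, vy=8.235 → t=1.679, apex=3.456, x_land=179.211, impact vy=-8.235
  bounce: vy ← 0.73·8.235 = 6.011
Arc 6: start y=0.000, vy=6.011 → t=1.226, apex=1.842, x_land=192.263, impact vy=-6.011
  bounce: vy ← 0.73·6.011 = 4.388

1 5.383 42.855 57.328
2 4.316 22.837 103.289
3 3.150 12.170 136.840
4 2.300 6.485 161.332
5 1.679 3.456 179.211
6 1.226 1.842 192.263
final: 192.263 4.388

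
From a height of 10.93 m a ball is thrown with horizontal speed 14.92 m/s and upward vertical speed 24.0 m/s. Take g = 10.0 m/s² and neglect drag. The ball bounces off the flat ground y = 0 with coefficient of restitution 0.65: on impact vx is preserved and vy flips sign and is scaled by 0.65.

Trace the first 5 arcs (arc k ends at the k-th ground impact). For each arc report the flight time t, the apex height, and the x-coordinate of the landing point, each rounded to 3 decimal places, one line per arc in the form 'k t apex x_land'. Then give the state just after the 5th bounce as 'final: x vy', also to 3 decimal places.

Arc 1: start y=10.930, vy=24.000 → t=5.219, apex=39.730, x_land=77.865, impact vy=-28.189
  bounce: vy ← 0.65·28.189 = 18.323
Arc 2: start y=0.000, vy=18.323 → t=3.665, apex=16.786, x_land=132.540, impact vy=-18.323
  bounce: vy ← 0.65·18.323 = 11.910
Arc 3: start y=0.000, vy=11.910 → t=2.382, apex=7.092, x_land=168.079, impact vy=-11.910
  bounce: vy ← 0.65·11.910 = 7.741
Arc 4: start y=0.000, vy=7.741 → t=1.548, apex=2.996, x_land=191.179, impact vy=-7.741
  bounce: vy ← 0.65·7.741 = 5.032
Arc 5: start y=0.000, vy=5.032 → t=1.006, apex=1.266, x_land=206.194, impact vy=-5.032
  bounce: vy ← 0.65·5.032 = 3.271

1 5.219 39.730 77.865
2 3.665 16.786 132.540
3 2.382 7.092 168.079
4 1.548 2.996 191.179
5 1.006 1.266 206.194
final: 206.194 3.271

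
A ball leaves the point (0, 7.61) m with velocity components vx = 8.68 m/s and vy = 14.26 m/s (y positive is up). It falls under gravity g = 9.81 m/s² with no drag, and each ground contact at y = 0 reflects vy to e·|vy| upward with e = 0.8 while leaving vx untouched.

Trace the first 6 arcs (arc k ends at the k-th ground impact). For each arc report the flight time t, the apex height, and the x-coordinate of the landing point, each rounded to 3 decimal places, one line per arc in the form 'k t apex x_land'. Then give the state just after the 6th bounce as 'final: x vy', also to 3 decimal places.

Arc 1: start y=7.610, vy=14.260 → t=3.368, apex=17.974, x_land=29.233, impact vy=-18.779
  bounce: vy ← 0.8·18.779 = 15.023
Arc 2: start y=0.000, vy=15.023 → t=3.063, apex=11.504, x_land=55.819, impact vy=-15.023
  bounce: vy ← 0.8·15.023 = 12.019
Arc 3: start y=0.000, vy=12.019 → t=2.450, apex=7.362, x_land=77.087, impact vy=-12.019
  bounce: vy ← 0.8·12.019 = 9.615
Arc 4: start y=0.000, vy=9.615 → t=1.960, apex=4.712, x_land=94.102, impact vy=-9.615
  bounce: vy ← 0.8·9.615 = 7.692
Arc 5: start y=0.000, vy=7.692 → t=1.568, apex=3.016, x_land=107.714, impact vy=-7.692
  bounce: vy ← 0.8·7.692 = 6.154
Arc 6: start y=0.000, vy=6.154 → t=1.255, apex=1.930, x_land=118.604, impact vy=-6.154
  bounce: vy ← 0.8·6.154 = 4.923

1 3.368 17.974 29.233
2 3.063 11.504 55.819
3 2.450 7.362 77.087
4 1.960 4.712 94.102
5 1.568 3.016 107.714
6 1.255 1.930 118.604
final: 118.604 4.923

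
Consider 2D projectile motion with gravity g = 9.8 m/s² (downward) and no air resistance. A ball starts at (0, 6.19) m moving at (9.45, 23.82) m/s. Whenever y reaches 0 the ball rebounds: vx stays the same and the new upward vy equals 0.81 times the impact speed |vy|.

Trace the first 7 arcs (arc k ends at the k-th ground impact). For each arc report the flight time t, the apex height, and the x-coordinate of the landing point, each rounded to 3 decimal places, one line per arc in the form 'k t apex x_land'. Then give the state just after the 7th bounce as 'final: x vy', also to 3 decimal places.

1 5.109 35.139 48.275
2 4.338 23.054 89.271
3 3.514 15.126 122.478
4 2.846 9.924 149.376
5 2.305 6.511 171.162
6 1.867 4.272 188.810
7 1.513 2.803 203.104
final: 203.104 6.004

Arc 1: start y=6.190, vy=23.820 → t=5.109, apex=35.139, x_land=48.275, impact vy=-26.243
  bounce: vy ← 0.81·26.243 = 21.257
Arc 2: start y=0.000, vy=21.257 → t=4.338, apex=23.054, x_land=89.271, impact vy=-21.257
  bounce: vy ← 0.81·21.257 = 17.218
Arc 3: start y=0.000, vy=17.218 → t=3.514, apex=15.126, x_land=122.478, impact vy=-17.218
  bounce: vy ← 0.81·17.218 = 13.947
Arc 4: start y=0.000, vy=13.947 → t=2.846, apex=9.924, x_land=149.376, impact vy=-13.947
  bounce: vy ← 0.81·13.947 = 11.297
Arc 5: start y=0.000, vy=11.297 → t=2.305, apex=6.511, x_land=171.162, impact vy=-11.297
  bounce: vy ← 0.81·11.297 = 9.151
Arc 6: start y=0.000, vy=9.151 → t=1.867, apex=4.272, x_land=188.810, impact vy=-9.151
  bounce: vy ← 0.81·9.151 = 7.412
Arc 7: start y=0.000, vy=7.412 → t=1.513, apex=2.803, x_land=203.104, impact vy=-7.412
  bounce: vy ← 0.81·7.412 = 6.004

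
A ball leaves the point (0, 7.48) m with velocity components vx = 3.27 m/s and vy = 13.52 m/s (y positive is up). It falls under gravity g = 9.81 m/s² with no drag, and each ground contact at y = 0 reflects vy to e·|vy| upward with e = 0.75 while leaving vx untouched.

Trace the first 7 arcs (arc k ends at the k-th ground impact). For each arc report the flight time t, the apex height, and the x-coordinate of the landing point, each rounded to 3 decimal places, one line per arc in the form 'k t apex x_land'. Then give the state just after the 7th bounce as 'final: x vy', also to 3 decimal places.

1 3.229 16.797 10.558
2 2.776 9.448 19.635
3 2.082 5.315 26.442
4 1.561 2.989 31.548
5 1.171 1.682 35.377
6 0.878 0.946 38.249
7 0.659 0.532 40.403
final: 40.403 2.423

Arc 1: start y=7.480, vy=13.520 → t=3.229, apex=16.797, x_land=10.558, impact vy=-18.153
  bounce: vy ← 0.75·18.153 = 13.615
Arc 2: start y=0.000, vy=13.615 → t=2.776, apex=9.448, x_land=19.635, impact vy=-13.615
  bounce: vy ← 0.75·13.615 = 10.211
Arc 3: start y=0.000, vy=10.211 → t=2.082, apex=5.315, x_land=26.442, impact vy=-10.211
  bounce: vy ← 0.75·10.211 = 7.658
Arc 4: start y=0.000, vy=7.658 → t=1.561, apex=2.989, x_land=31.548, impact vy=-7.658
  bounce: vy ← 0.75·7.658 = 5.744
Arc 5: start y=0.000, vy=5.744 → t=1.171, apex=1.682, x_land=35.377, impact vy=-5.744
  bounce: vy ← 0.75·5.744 = 4.308
Arc 6: start y=0.000, vy=4.308 → t=0.878, apex=0.946, x_land=38.249, impact vy=-4.308
  bounce: vy ← 0.75·4.308 = 3.231
Arc 7: start y=0.000, vy=3.231 → t=0.659, apex=0.532, x_land=40.403, impact vy=-3.231
  bounce: vy ← 0.75·3.231 = 2.423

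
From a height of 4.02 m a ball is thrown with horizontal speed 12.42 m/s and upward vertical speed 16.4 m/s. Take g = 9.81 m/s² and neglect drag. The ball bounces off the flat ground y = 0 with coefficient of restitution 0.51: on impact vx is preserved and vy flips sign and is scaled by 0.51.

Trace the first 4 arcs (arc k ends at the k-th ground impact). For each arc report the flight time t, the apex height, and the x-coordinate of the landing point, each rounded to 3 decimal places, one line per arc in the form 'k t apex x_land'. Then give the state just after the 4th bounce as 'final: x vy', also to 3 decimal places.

Arc 1: start y=4.020, vy=16.400 → t=3.573, apex=17.728, x_land=44.376, impact vy=-18.650
  bounce: vy ← 0.51·18.650 = 9.512
Arc 2: start y=0.000, vy=9.512 → t=1.939, apex=4.611, x_land=68.460, impact vy=-9.512
  bounce: vy ← 0.51·9.512 = 4.851
Arc 3: start y=0.000, vy=4.851 → t=0.989, apex=1.199, x_land=80.743, impact vy=-4.851
  bounce: vy ← 0.51·4.851 = 2.474
Arc 4: start y=0.000, vy=2.474 → t=0.504, apex=0.312, x_land=87.008, impact vy=-2.474
  bounce: vy ← 0.51·2.474 = 1.262

1 3.573 17.728 44.376
2 1.939 4.611 68.460
3 0.989 1.199 80.743
4 0.504 0.312 87.008
final: 87.008 1.262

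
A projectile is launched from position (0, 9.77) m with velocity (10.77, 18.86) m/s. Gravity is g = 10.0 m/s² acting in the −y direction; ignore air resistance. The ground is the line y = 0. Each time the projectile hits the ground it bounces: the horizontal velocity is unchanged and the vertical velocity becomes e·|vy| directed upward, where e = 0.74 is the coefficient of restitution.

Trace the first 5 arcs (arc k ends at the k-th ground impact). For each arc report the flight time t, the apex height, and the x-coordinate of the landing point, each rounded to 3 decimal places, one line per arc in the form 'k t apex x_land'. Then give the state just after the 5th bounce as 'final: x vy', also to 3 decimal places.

1 4.234 27.555 45.595
2 3.474 15.089 83.014
3 2.571 8.263 110.704
4 1.903 4.525 131.195
5 1.408 2.478 146.358
final: 146.358 5.209

Arc 1: start y=9.770, vy=18.860 → t=4.234, apex=27.555, x_land=45.595, impact vy=-23.476
  bounce: vy ← 0.74·23.476 = 17.372
Arc 2: start y=0.000, vy=17.372 → t=3.474, apex=15.089, x_land=83.014, impact vy=-17.372
  bounce: vy ← 0.74·17.372 = 12.855
Arc 3: start y=0.000, vy=12.855 → t=2.571, apex=8.263, x_land=110.704, impact vy=-12.855
  bounce: vy ← 0.74·12.855 = 9.513
Arc 4: start y=0.000, vy=9.513 → t=1.903, apex=4.525, x_land=131.195, impact vy=-9.513
  bounce: vy ← 0.74·9.513 = 7.040
Arc 5: start y=0.000, vy=7.040 → t=1.408, apex=2.478, x_land=146.358, impact vy=-7.040
  bounce: vy ← 0.74·7.040 = 5.209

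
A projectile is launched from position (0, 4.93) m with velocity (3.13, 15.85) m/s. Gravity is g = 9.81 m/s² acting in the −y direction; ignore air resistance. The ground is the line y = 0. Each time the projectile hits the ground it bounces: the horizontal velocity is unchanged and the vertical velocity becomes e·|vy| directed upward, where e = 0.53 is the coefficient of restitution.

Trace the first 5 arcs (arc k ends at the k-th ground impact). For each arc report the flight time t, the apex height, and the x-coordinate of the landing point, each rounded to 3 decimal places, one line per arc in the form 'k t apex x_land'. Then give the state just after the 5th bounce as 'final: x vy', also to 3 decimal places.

1 3.517 17.734 11.009
2 2.016 4.982 17.317
3 1.068 1.399 20.661
4 0.566 0.393 22.433
5 0.300 0.110 23.372
final: 23.372 0.780

Arc 1: start y=4.930, vy=15.850 → t=3.517, apex=17.734, x_land=11.009, impact vy=-18.653
  bounce: vy ← 0.53·18.653 = 9.886
Arc 2: start y=0.000, vy=9.886 → t=2.016, apex=4.982, x_land=17.317, impact vy=-9.886
  bounce: vy ← 0.53·9.886 = 5.240
Arc 3: start y=0.000, vy=5.240 → t=1.068, apex=1.399, x_land=20.661, impact vy=-5.240
  bounce: vy ← 0.53·5.240 = 2.777
Arc 4: start y=0.000, vy=2.777 → t=0.566, apex=0.393, x_land=22.433, impact vy=-2.777
  bounce: vy ← 0.53·2.777 = 1.472
Arc 5: start y=0.000, vy=1.472 → t=0.300, apex=0.110, x_land=23.372, impact vy=-1.472
  bounce: vy ← 0.53·1.472 = 0.780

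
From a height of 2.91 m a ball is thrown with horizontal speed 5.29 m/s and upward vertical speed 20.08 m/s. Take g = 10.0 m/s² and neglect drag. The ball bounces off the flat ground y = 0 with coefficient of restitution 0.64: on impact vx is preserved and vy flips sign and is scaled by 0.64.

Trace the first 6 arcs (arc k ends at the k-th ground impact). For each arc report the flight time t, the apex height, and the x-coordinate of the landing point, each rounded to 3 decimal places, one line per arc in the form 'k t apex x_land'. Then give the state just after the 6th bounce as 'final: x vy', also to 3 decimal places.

Arc 1: start y=2.910, vy=20.080 → t=4.156, apex=23.070, x_land=21.985, impact vy=-21.480
  bounce: vy ← 0.64·21.480 = 13.747
Arc 2: start y=0.000, vy=13.747 → t=2.749, apex=9.450, x_land=36.530, impact vy=-13.747
  bounce: vy ← 0.64·13.747 = 8.798
Arc 3: start y=0.000, vy=8.798 → t=1.760, apex=3.871, x_land=45.839, impact vy=-8.798
  bounce: vy ← 0.64·8.798 = 5.631
Arc 4: start y=0.000, vy=5.631 → t=1.126, apex=1.585, x_land=51.796, impact vy=-5.631
  bounce: vy ← 0.64·5.631 = 3.604
Arc 5: start y=0.000, vy=3.604 → t=0.721, apex=0.649, x_land=55.609, impact vy=-3.604
  bounce: vy ← 0.64·3.604 = 2.306
Arc 6: start y=0.000, vy=2.306 → t=0.461, apex=0.266, x_land=58.049, impact vy=-2.306
  bounce: vy ← 0.64·2.306 = 1.476

1 4.156 23.070 21.985
2 2.749 9.450 36.530
3 1.760 3.871 45.839
4 1.126 1.585 51.796
5 0.721 0.649 55.609
6 0.461 0.266 58.049
final: 58.049 1.476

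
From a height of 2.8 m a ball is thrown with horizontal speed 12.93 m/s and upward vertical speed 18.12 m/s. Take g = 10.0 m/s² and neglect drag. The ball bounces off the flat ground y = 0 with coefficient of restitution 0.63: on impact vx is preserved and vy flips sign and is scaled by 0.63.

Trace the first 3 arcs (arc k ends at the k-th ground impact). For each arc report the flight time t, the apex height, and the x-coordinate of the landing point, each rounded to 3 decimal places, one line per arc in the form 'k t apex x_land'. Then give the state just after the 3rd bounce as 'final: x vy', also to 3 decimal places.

Arc 1: start y=2.800, vy=18.120 → t=3.772, apex=19.217, x_land=48.778, impact vy=-19.604
  bounce: vy ← 0.63·19.604 = 12.351
Arc 2: start y=0.000, vy=12.351 → t=2.470, apex=7.627, x_land=80.717, impact vy=-12.351
  bounce: vy ← 0.63·12.351 = 7.781
Arc 3: start y=0.000, vy=7.781 → t=1.556, apex=3.027, x_land=100.839, impact vy=-7.781
  bounce: vy ← 0.63·7.781 = 4.902

1 3.772 19.217 48.778
2 2.470 7.627 80.717
3 1.556 3.027 100.839
final: 100.839 4.902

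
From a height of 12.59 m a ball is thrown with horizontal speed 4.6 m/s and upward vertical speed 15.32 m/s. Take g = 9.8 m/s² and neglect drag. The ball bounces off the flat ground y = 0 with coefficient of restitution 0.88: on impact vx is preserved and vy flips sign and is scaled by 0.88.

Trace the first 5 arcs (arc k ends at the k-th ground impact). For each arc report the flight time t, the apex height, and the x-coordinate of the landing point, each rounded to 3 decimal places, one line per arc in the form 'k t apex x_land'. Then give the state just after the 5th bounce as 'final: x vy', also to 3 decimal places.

1 3.802 24.565 17.490
2 3.941 19.023 35.618
3 3.468 14.731 51.569
4 3.052 11.408 65.607
5 2.685 8.834 77.960
final: 77.960 11.580

Arc 1: start y=12.590, vy=15.320 → t=3.802, apex=24.565, x_land=17.490, impact vy=-21.942
  bounce: vy ← 0.88·21.942 = 19.309
Arc 2: start y=0.000, vy=19.309 → t=3.941, apex=19.023, x_land=35.618, impact vy=-19.309
  bounce: vy ← 0.88·19.309 = 16.992
Arc 3: start y=0.000, vy=16.992 → t=3.468, apex=14.731, x_land=51.569, impact vy=-16.992
  bounce: vy ← 0.88·16.992 = 14.953
Arc 4: start y=0.000, vy=14.953 → t=3.052, apex=11.408, x_land=65.607, impact vy=-14.953
  bounce: vy ← 0.88·14.953 = 13.159
Arc 5: start y=0.000, vy=13.159 → t=2.685, apex=8.834, x_land=77.960, impact vy=-13.159
  bounce: vy ← 0.88·13.159 = 11.580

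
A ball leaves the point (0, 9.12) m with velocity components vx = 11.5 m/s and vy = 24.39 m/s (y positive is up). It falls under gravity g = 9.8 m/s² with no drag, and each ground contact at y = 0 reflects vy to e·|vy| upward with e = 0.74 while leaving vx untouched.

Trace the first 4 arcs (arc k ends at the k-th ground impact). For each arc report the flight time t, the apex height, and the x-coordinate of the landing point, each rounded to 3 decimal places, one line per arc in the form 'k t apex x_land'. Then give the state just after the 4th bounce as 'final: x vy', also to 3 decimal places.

Arc 1: start y=9.120, vy=24.390 → t=5.327, apex=39.471, x_land=61.260, impact vy=-27.814
  bounce: vy ← 0.74·27.814 = 20.582
Arc 2: start y=0.000, vy=20.582 → t=4.200, apex=21.614, x_land=109.566, impact vy=-20.582
  bounce: vy ← 0.74·20.582 = 15.231
Arc 3: start y=0.000, vy=15.231 → t=3.108, apex=11.836, x_land=145.312, impact vy=-15.231
  bounce: vy ← 0.74·15.231 = 11.271
Arc 4: start y=0.000, vy=11.271 → t=2.300, apex=6.481, x_land=171.764, impact vy=-11.271
  bounce: vy ← 0.74·11.271 = 8.340

1 5.327 39.471 61.260
2 4.200 21.614 109.566
3 3.108 11.836 145.312
4 2.300 6.481 171.764
final: 171.764 8.340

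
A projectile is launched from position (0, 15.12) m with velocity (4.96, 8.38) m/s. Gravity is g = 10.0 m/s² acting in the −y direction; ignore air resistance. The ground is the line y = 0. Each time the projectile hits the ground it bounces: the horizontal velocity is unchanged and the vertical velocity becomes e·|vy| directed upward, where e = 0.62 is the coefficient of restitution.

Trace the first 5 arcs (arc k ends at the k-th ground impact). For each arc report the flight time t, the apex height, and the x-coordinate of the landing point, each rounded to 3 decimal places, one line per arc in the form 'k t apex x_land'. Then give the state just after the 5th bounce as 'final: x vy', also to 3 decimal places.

Arc 1: start y=15.120, vy=8.380 → t=2.768, apex=18.631, x_land=13.731, impact vy=-19.303
  bounce: vy ← 0.62·19.303 = 11.968
Arc 2: start y=0.000, vy=11.968 → t=2.394, apex=7.162, x_land=25.603, impact vy=-11.968
  bounce: vy ← 0.62·11.968 = 7.420
Arc 3: start y=0.000, vy=7.420 → t=1.484, apex=2.753, x_land=32.964, impact vy=-7.420
  bounce: vy ← 0.62·7.420 = 4.601
Arc 4: start y=0.000, vy=4.601 → t=0.920, apex=1.058, x_land=37.528, impact vy=-4.601
  bounce: vy ← 0.62·4.601 = 2.852
Arc 5: start y=0.000, vy=2.852 → t=0.570, apex=0.407, x_land=40.358, impact vy=-2.852
  bounce: vy ← 0.62·2.852 = 1.768

1 2.768 18.631 13.731
2 2.394 7.162 25.603
3 1.484 2.753 32.964
4 0.920 1.058 37.528
5 0.570 0.407 40.358
final: 40.358 1.768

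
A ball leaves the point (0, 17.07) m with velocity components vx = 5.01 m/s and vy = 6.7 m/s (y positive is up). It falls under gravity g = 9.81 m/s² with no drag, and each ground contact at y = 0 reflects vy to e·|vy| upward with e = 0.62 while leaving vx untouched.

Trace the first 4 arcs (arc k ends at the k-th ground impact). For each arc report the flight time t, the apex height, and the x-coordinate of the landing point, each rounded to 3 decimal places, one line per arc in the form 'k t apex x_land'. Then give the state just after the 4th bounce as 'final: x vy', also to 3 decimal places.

1 2.670 19.358 13.375
2 2.463 7.441 25.716
3 1.527 2.860 33.368
4 0.947 1.100 38.112
final: 38.112 2.880

Arc 1: start y=17.070, vy=6.700 → t=2.670, apex=19.358, x_land=13.375, impact vy=-19.489
  bounce: vy ← 0.62·19.489 = 12.083
Arc 2: start y=0.000, vy=12.083 → t=2.463, apex=7.441, x_land=25.716, impact vy=-12.083
  bounce: vy ← 0.62·12.083 = 7.491
Arc 3: start y=0.000, vy=7.491 → t=1.527, apex=2.860, x_land=33.368, impact vy=-7.491
  bounce: vy ← 0.62·7.491 = 4.645
Arc 4: start y=0.000, vy=4.645 → t=0.947, apex=1.100, x_land=38.112, impact vy=-4.645
  bounce: vy ← 0.62·4.645 = 2.880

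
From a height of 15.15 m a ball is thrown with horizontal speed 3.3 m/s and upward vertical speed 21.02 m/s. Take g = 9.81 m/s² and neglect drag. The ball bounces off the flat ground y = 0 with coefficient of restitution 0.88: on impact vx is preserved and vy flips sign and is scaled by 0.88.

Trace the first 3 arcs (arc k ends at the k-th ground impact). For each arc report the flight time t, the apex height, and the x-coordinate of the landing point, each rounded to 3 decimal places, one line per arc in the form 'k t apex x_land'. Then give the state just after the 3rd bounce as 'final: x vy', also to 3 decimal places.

1 4.914 37.670 16.216
2 4.877 29.172 32.312
3 4.292 22.590 46.476
final: 46.476 18.527

Arc 1: start y=15.150, vy=21.020 → t=4.914, apex=37.670, x_land=16.216, impact vy=-27.186
  bounce: vy ← 0.88·27.186 = 23.924
Arc 2: start y=0.000, vy=23.924 → t=4.877, apex=29.172, x_land=32.312, impact vy=-23.924
  bounce: vy ← 0.88·23.924 = 21.053
Arc 3: start y=0.000, vy=21.053 → t=4.292, apex=22.590, x_land=46.476, impact vy=-21.053
  bounce: vy ← 0.88·21.053 = 18.527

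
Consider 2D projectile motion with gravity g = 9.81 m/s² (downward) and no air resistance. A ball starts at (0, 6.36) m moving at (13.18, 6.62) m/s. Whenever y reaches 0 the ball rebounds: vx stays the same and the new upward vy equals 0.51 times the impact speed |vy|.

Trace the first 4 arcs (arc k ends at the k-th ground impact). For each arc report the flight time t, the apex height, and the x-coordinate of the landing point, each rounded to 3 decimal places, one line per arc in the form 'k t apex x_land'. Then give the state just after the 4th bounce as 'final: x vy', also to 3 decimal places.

Arc 1: start y=6.360, vy=6.620 → t=1.998, apex=8.594, x_land=26.340, impact vy=-12.985
  bounce: vy ← 0.51·12.985 = 6.622
Arc 2: start y=0.000, vy=6.622 → t=1.350, apex=2.235, x_land=44.134, impact vy=-6.622
  bounce: vy ← 0.51·6.622 = 3.377
Arc 3: start y=0.000, vy=3.377 → t=0.689, apex=0.581, x_land=53.209, impact vy=-3.377
  bounce: vy ← 0.51·3.377 = 1.722
Arc 4: start y=0.000, vy=1.722 → t=0.351, apex=0.151, x_land=57.838, impact vy=-1.722
  bounce: vy ← 0.51·1.722 = 0.878

1 1.998 8.594 26.340
2 1.350 2.235 44.134
3 0.689 0.581 53.209
4 0.351 0.151 57.838
final: 57.838 0.878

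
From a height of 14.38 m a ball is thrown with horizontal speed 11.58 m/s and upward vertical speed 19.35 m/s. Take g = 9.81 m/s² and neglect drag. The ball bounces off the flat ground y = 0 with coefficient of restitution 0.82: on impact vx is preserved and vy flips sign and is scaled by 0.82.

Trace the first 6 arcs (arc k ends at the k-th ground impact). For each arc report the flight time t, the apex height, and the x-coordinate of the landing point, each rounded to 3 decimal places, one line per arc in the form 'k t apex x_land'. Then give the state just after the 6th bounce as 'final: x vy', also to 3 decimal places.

1 4.584 33.464 53.088
2 4.284 22.501 102.692
3 3.513 15.130 143.368
4 2.880 10.173 176.722
5 2.362 6.840 204.072
6 1.937 4.600 226.499
final: 226.499 7.790

Arc 1: start y=14.380, vy=19.350 → t=4.584, apex=33.464, x_land=53.088, impact vy=-25.623
  bounce: vy ← 0.82·25.623 = 21.011
Arc 2: start y=0.000, vy=21.011 → t=4.284, apex=22.501, x_land=102.692, impact vy=-21.011
  bounce: vy ← 0.82·21.011 = 17.229
Arc 3: start y=0.000, vy=17.229 → t=3.513, apex=15.130, x_land=143.368, impact vy=-17.229
  bounce: vy ← 0.82·17.229 = 14.128
Arc 4: start y=0.000, vy=14.128 → t=2.880, apex=10.173, x_land=176.722, impact vy=-14.128
  bounce: vy ← 0.82·14.128 = 11.585
Arc 5: start y=0.000, vy=11.585 → t=2.362, apex=6.840, x_land=204.072, impact vy=-11.585
  bounce: vy ← 0.82·11.585 = 9.500
Arc 6: start y=0.000, vy=9.500 → t=1.937, apex=4.600, x_land=226.499, impact vy=-9.500
  bounce: vy ← 0.82·9.500 = 7.790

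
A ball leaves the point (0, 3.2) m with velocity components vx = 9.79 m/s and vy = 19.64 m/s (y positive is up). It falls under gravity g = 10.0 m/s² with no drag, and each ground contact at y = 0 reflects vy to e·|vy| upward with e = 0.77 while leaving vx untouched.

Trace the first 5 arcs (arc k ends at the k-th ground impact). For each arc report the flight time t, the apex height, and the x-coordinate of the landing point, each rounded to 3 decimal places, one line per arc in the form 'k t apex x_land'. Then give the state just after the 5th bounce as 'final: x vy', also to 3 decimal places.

Arc 1: start y=3.200, vy=19.640 → t=4.085, apex=22.486, x_land=39.989, impact vy=-21.207
  bounce: vy ← 0.77·21.207 = 16.329
Arc 2: start y=0.000, vy=16.329 → t=3.266, apex=13.332, x_land=71.962, impact vy=-16.329
  bounce: vy ← 0.77·16.329 = 12.574
Arc 3: start y=0.000, vy=12.574 → t=2.515, apex=7.905, x_land=96.581, impact vy=-12.574
  bounce: vy ← 0.77·12.574 = 9.682
Arc 4: start y=0.000, vy=9.682 → t=1.936, apex=4.687, x_land=115.537, impact vy=-9.682
  bounce: vy ← 0.77·9.682 = 7.455
Arc 5: start y=0.000, vy=7.455 → t=1.491, apex=2.779, x_land=130.134, impact vy=-7.455
  bounce: vy ← 0.77·7.455 = 5.740

1 4.085 22.486 39.989
2 3.266 13.332 71.962
3 2.515 7.905 96.581
4 1.936 4.687 115.537
5 1.491 2.779 130.134
final: 130.134 5.740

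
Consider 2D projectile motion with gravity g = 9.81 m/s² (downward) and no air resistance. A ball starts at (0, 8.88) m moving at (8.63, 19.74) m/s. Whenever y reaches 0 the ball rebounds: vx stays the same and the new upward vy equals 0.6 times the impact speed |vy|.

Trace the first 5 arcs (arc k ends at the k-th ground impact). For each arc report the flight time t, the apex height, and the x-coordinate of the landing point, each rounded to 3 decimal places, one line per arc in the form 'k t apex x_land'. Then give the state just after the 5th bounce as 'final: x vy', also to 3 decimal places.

Arc 1: start y=8.880, vy=19.740 → t=4.433, apex=28.741, x_land=38.256, impact vy=-23.746
  bounce: vy ← 0.6·23.746 = 14.248
Arc 2: start y=0.000, vy=14.248 → t=2.905, apex=10.347, x_land=63.324, impact vy=-14.248
  bounce: vy ← 0.6·14.248 = 8.549
Arc 3: start y=0.000, vy=8.549 → t=1.743, apex=3.725, x_land=78.365, impact vy=-8.549
  bounce: vy ← 0.6·8.549 = 5.129
Arc 4: start y=0.000, vy=5.129 → t=1.046, apex=1.341, x_land=87.389, impact vy=-5.129
  bounce: vy ← 0.6·5.129 = 3.078
Arc 5: start y=0.000, vy=3.078 → t=0.627, apex=0.483, x_land=92.804, impact vy=-3.078
  bounce: vy ← 0.6·3.078 = 1.847

1 4.433 28.741 38.256
2 2.905 10.347 63.324
3 1.743 3.725 78.365
4 1.046 1.341 87.389
5 0.627 0.483 92.804
final: 92.804 1.847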